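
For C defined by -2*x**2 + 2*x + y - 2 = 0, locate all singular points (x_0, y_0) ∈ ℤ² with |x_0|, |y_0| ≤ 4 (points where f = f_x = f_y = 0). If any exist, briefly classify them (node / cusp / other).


No singular points in the scanned grid; C is smooth there.

Compute partial derivatives:
  f_x = 2 - 4*x.
  f_y = 1.
f_y = 1 is a nonzero constant, so f_y never vanishes: no point (x, y) can satisfy f = f_x = f_y = 0. In particular no (x, y) ∈ {−4, ..., 4}² is singular; the curve is smooth.


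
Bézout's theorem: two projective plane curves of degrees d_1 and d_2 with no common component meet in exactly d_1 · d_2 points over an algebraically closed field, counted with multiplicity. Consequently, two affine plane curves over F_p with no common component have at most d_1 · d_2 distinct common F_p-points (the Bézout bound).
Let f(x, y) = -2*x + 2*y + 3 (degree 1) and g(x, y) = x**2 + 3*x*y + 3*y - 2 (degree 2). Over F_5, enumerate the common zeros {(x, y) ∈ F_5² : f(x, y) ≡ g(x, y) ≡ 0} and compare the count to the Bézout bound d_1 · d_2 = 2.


Common zeros: {(3, 4)}; count = 1; Bézout bound = 2.

deg(f) = 1, deg(g) = 2, so Bézout bound = 2.
Scan x ∈ F_5. For each x, list the y ∈ F_5 with f(x, y) ≡ 0 and those with g(x, y) ≡ 0 (mod 5); the common zeros in that column are the intersection.
  x = 0: f ≡ 0 at y ∈ {1}; g ≡ 0 at y ∈ {4}; common: ∅.
  x = 1: f ≡ 0 at y ∈ {2}; g ≡ 0 at y ∈ {1}; common: ∅.
  x = 2: f ≡ 0 at y ∈ {3}; g ≡ 0 at y ∈ {2}; common: ∅.
  x = 3: f ≡ 0 at y ∈ {4}; g ≡ 0 at y ∈ {4}; common: {4}.
  x = 4: f ≡ 0 at y ∈ {0}; g ≡ 0 at y ∈ ∅; common: ∅.
Collecting: common zeros = {(3, 4)}, so the count is 1.
Comparison with the Bézout bound: 1 ≤ 2 = deg(f)·deg(g), as expected for curves with no common component (the affine F_5-count falls short of the bound because intersections may lie at infinity, over extension fields, or carry multiplicity).


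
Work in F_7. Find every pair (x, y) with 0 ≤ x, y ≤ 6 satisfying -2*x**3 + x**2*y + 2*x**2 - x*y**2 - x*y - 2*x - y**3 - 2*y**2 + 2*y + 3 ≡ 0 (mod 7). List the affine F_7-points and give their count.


Affine F_7-points: {(0, 6), (1, 5), (4, 2), (4, 3), (5, 3)}; count = 5.

For each of the 49 pairs (x, y) ∈ F_7², evaluate f(x, y) mod 7. Record the zeros.
  x = 0: [0↦3, 1↦2, 2↦5, 3↦6, 4↦6, 5↦6, 6↦0]  zeros at y ∈ {6}
  x = 1: [0↦1, 1↦6, 2↦6, 3↦2, 4↦2, 5↦0, 6↦4]  zeros at y ∈ {5}
  x = 2: [0↦5, 1↦4, 2↦3, 3↦3, 4↦5, 5↦3, 6↦5]  zeros at y ∈ ∅
  x = 3: [0↦3, 1↦5, 2↦5, 3↦4, 4↦3, 5↦3, 6↦5]  zeros at y ∈ ∅
  x = 4: [0↦4, 1↦4, 2↦0, 3↦0, 4↦5, 5↦2, 6↦6]  zeros at y ∈ {2, 3}
  x = 5: [0↦3, 1↦3, 2↦4, 3↦0, 4↦6, 5↦2, 6↦3]  zeros at y ∈ {3}
  x = 6: [0↦2, 1↦4, 2↦5, 3↦6, 4↦1, 5↦5, 6↦5]  zeros at y ∈ ∅
Collecting zeros: affine points = {(0, 6), (1, 5), (4, 2), (4, 3), (5, 3)}.
Total count |C(F_7)_aff| = 5.


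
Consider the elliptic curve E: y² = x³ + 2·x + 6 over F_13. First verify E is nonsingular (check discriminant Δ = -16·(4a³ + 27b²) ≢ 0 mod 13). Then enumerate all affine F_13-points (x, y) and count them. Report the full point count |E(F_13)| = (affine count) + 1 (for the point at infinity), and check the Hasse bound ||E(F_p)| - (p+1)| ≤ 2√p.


Affine points = {(1, 3), (1, 10), (3, 0), (4, 0), (6, 0), (7, 5), (7, 8), (8, 1), (8, 12), (9, 5), (9, 8), (10, 5), (10, 8), (12, 4), (12, 9)}; affine count = 15; |E(F_13)| = 16.

Discriminant check: Δ ∝ 4a³ + 27b² = 4·2³ + 27·6² = 4·8 + 27·36 ≡ 3 (mod 13). Nonzero ⇒ E is nonsingular.
For each x ∈ F_13, compute rhs = x³ + 2·x + 6 mod 13, then count y ∈ F_13 with y² ≡ rhs.
  x = 0: rhs = 6, matching y values: none (0 points).
  x = 1: rhs = 9, matching y values: 3, 10 (2 points).
  x = 2: rhs = 5, matching y values: none (0 points).
  x = 3: rhs = 0, matching y values: 0 (1 points).
  x = 4: rhs = 0, matching y values: 0 (1 points).
  x = 5: rhs = 11, matching y values: none (0 points).
  x = 6: rhs = 0, matching y values: 0 (1 points).
  x = 7: rhs = 12, matching y values: 5, 8 (2 points).
  x = 8: rhs = 1, matching y values: 1, 12 (2 points).
  x = 9: rhs = 12, matching y values: 5, 8 (2 points).
  x = 10: rhs = 12, matching y values: 5, 8 (2 points).
  x = 11: rhs = 7, matching y values: none (0 points).
  x = 12: rhs = 3, matching y values: 4, 9 (2 points).
Total affine count: 15.
Full point count |E(F_13)| = 15 + 1 = 16.
Hasse bound: |16 − (13+1)| = |2| = 2 ≤ 2√13 ≈ 7.2111 ✓.


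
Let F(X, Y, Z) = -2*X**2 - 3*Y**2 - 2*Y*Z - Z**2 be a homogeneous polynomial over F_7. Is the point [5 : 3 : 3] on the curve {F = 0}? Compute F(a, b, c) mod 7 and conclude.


F(5,3,3) ≡ 1 (mod 7); P is NOT on the curve.

Evaluate F(5, 3, 3) term-by-term (mod 7).
  -2*X**2 ↦ -2·25·1·1 = -50
  -3*Y**2 ↦ -3·1·9·1 = -27
  -2*Y*Z ↦ -2·1·3·3 = -18
  -Z**2 ↦ -1·1·1·9 = -9
Sum: F(5, 3, 3) = (-50) + (-27) + (-18) + (-9) = -104.
Reducing mod 7: -104 ≡ 1 (mod 7).
Since F(a, b, c) ≡ 1 ≠ 0 (mod 7), P does NOT lie on the curve.


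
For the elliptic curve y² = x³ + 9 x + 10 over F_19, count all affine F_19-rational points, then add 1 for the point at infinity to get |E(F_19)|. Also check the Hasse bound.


Affine points = {(1, 1), (1, 18), (2, 6), (2, 13), (3, 8), (3, 11), (5, 3), (5, 16), (7, 6), (7, 13), (8, 9), (8, 10), (10, 6), (10, 13), (13, 5), (13, 14), (14, 7), (14, 12), (15, 9), (15, 10), (18, 0)}; affine count = 21; |E(F_19)| = 22.

Discriminant check: Δ ∝ 4a³ + 27b² = 4·9³ + 27·10² = 4·729 + 27·100 ≡ 11 (mod 19). Nonzero ⇒ E is nonsingular.
For each x ∈ F_19, compute rhs = x³ + 9·x + 10 mod 19, then count y ∈ F_19 with y² ≡ rhs.
  x = 0: rhs = 10, matching y values: none (0 points).
  x = 1: rhs = 1, matching y values: 1, 18 (2 points).
  x = 2: rhs = 17, matching y values: 6, 13 (2 points).
  x = 3: rhs = 7, matching y values: 8, 11 (2 points).
  x = 4: rhs = 15, matching y values: none (0 points).
  x = 5: rhs = 9, matching y values: 3, 16 (2 points).
  x = 6: rhs = 14, matching y values: none (0 points).
  x = 7: rhs = 17, matching y values: 6, 13 (2 points).
  x = 8: rhs = 5, matching y values: 9, 10 (2 points).
  x = 9: rhs = 3, matching y values: none (0 points).
  x = 10: rhs = 17, matching y values: 6, 13 (2 points).
  x = 11: rhs = 15, matching y values: none (0 points).
  x = 12: rhs = 3, matching y values: none (0 points).
  x = 13: rhs = 6, matching y values: 5, 14 (2 points).
  x = 14: rhs = 11, matching y values: 7, 12 (2 points).
  x = 15: rhs = 5, matching y values: 9, 10 (2 points).
  x = 16: rhs = 13, matching y values: none (0 points).
  x = 17: rhs = 3, matching y values: none (0 points).
  x = 18: rhs = 0, matching y values: 0 (1 points).
Total affine count: 21.
Full point count |E(F_19)| = 21 + 1 = 22.
Hasse bound: |22 − (19+1)| = |2| = 2 ≤ 2√19 ≈ 8.7178 ✓.


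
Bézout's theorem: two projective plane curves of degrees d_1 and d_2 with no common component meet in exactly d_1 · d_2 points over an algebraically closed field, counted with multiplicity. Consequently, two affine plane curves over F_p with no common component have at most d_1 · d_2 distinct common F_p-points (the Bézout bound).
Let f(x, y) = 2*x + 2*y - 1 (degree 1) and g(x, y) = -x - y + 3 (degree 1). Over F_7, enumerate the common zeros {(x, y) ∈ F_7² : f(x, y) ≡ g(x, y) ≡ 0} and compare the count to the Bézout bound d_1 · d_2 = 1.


Common zeros: ∅; count = 0; Bézout bound = 1.

deg(f) = 1, deg(g) = 1, so Bézout bound = 1.
Scan x ∈ F_7. For each x, list the y ∈ F_7 with f(x, y) ≡ 0 and those with g(x, y) ≡ 0 (mod 7); the common zeros in that column are the intersection.
  x = 0: f ≡ 0 at y ∈ {4}; g ≡ 0 at y ∈ {3}; common: ∅.
  x = 1: f ≡ 0 at y ∈ {3}; g ≡ 0 at y ∈ {2}; common: ∅.
  x = 2: f ≡ 0 at y ∈ {2}; g ≡ 0 at y ∈ {1}; common: ∅.
  x = 3: f ≡ 0 at y ∈ {1}; g ≡ 0 at y ∈ {0}; common: ∅.
  x = 4: f ≡ 0 at y ∈ {0}; g ≡ 0 at y ∈ {6}; common: ∅.
  x = 5: f ≡ 0 at y ∈ {6}; g ≡ 0 at y ∈ {5}; common: ∅.
  x = 6: f ≡ 0 at y ∈ {5}; g ≡ 0 at y ∈ {4}; common: ∅.
Collecting: common zeros = ∅, so the count is 0.
Comparison with the Bézout bound: 0 ≤ 1 = deg(f)·deg(g), as expected for curves with no common component (the affine F_7-count falls short of the bound because intersections may lie at infinity, over extension fields, or carry multiplicity).


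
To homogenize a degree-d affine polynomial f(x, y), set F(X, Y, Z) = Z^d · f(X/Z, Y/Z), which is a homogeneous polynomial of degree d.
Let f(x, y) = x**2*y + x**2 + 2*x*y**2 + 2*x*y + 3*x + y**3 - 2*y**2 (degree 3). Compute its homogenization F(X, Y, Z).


F(X, Y, Z) = X**2*Y + X**2*Z + 2*X*Y**2 + 2*X*Y*Z + 3*X*Z**2 + Y**3 - 2*Y**2*Z

deg(f) = 3.
Substitute x = X/Z, y = Y/Z into f, then multiply by Z^3.
  monomial 1·x^2·y^1 ↦ 1·X^2·Y^1·Z^0.
  monomial 1·x^2·y^0 ↦ 1·X^2·Y^0·Z^1.
  monomial 2·x^1·y^2 ↦ 2·X^1·Y^2·Z^0.
  monomial 2·x^1·y^1 ↦ 2·X^1·Y^1·Z^1.
  monomial 3·x^1·y^0 ↦ 3·X^1·Y^0·Z^2.
  monomial 1·x^0·y^3 ↦ 1·X^0·Y^3·Z^0.
  monomial -2·x^0·y^2 ↦ -2·X^0·Y^2·Z^1.
Collecting: F(X, Y, Z) = X**2*Y + X**2*Z + 2*X*Y**2 + 2*X*Y*Z + 3*X*Z**2 + Y**3 - 2*Y**2*Z.


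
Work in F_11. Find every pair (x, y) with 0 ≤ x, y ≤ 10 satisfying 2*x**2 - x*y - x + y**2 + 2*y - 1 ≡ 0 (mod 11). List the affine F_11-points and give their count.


Affine F_11-points: {(1, 0), (1, 10), (3, 6), (5, 0), (5, 3), (6, 6), (6, 9), (8, 3), (10, 9), (10, 10)}; count = 10.

For each of the 121 pairs (x, y) ∈ F_11², evaluate f(x, y) mod 11. Record the zeros.
  x = 0: [0↦10, 1↦2, 2↦7, 3↦3, 4↦1, 5↦1, 6↦3, 7↦7, 8↦2, 9↦10, 10↦9]  zeros at y ∈ ∅
  x = 1: [0↦0, 1↦2, 2↦6, 3↦1, 4↦9, 5↦8, 6↦9, 7↦1, 8↦6, 9↦2, 10↦0]  zeros at y ∈ {0, 10}
  x = 2: [0↦5, 1↦6, 2↦9, 3↦3, 4↦10, 5↦8, 6↦8, 7↦10, 8↦3, 9↦9, 10↦6]  zeros at y ∈ ∅
  x = 3: [0↦3, 1↦3, 2↦5, 3↦9, 4↦4, 5↦1, 6↦0, 7↦1, 8↦4, 9↦9, 10↦5]  zeros at y ∈ {6}
  x = 4: [0↦5, 1↦4, 2↦5, 3↦8, 4↦2, 5↦9, 6↦7, 7↦7, 8↦9, 9↦2, 10↦8]  zeros at y ∈ ∅
  x = 5: [0↦0, 1↦9, 2↦9, 3↦0, 4↦4, 5↦10, 6↦7, 7↦6, 8↦7, 9↦10, 10↦4]  zeros at y ∈ {0, 3}
  x = 6: [0↦10, 1↦7, 2↦6, 3↦7, 4↦10, 5↦4, 6↦0, 7↦9, 8↦9, 9↦0, 10↦4]  zeros at y ∈ {6, 9}
  x = 7: [0↦2, 1↦9, 2↦7, 3↦7, 4↦9, 5↦2, 6↦8, 7↦5, 8↦4, 9↦5, 10↦8]  zeros at y ∈ ∅
  x = 8: [0↦9, 1↦4, 2↦1, 3↦0, 4↦1, 5↦4, 6↦9, 7↦5, 8↦3, 9↦3, 10↦5]  zeros at y ∈ {3}
  x = 9: [0↦9, 1↦3, 2↦10, 3↦8, 4↦8, 5↦10, 6↦3, 7↦9, 8↦6, 9↦5, 10↦6]  zeros at y ∈ ∅
  x = 10: [0↦2, 1↦6, 2↦1, 3↦9, 4↦8, 5↦9, 6↦1, 7↦6, 8↦2, 9↦0, 10↦0]  zeros at y ∈ {9, 10}
Collecting zeros: affine points = {(1, 0), (1, 10), (3, 6), (5, 0), (5, 3), (6, 6), (6, 9), (8, 3), (10, 9), (10, 10)}.
Total count |C(F_11)_aff| = 10.


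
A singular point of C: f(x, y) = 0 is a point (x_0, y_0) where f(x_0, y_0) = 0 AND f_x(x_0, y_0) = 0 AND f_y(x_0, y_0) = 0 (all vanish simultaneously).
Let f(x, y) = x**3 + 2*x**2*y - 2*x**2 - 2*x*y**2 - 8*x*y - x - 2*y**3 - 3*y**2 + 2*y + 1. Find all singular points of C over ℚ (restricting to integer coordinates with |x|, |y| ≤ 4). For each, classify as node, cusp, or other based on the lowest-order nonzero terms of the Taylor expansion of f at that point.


Singular points: {(1, -1)}; classification: node.

Compute partial derivatives:
  f_x = 3*x**2 + 4*x*y - 4*x - 2*y**2 - 8*y - 1.
  f_y = 2*x**2 - 4*x*y - 8*x - 6*y**2 - 6*y + 2.
Scan x_0 ∈ {−4, ..., 4}. For each x_0, f_y(x_0, y) is a polynomial in y; find its integer roots y ∈ {−4, ..., 4}, then test f_x and f at those candidates.
  x = -4: f_y(-4, y) = -6*y**2 + 10*y + 66; no integer root y with |y| ≤ 4.
  x = -3: f_y(-3, y) = -6*y**2 + 6*y + 44; no integer root y with |y| ≤ 4.
  x = -2: f_y(-2, y) = -6*y**2 + 2*y + 26; no integer root y with |y| ≤ 4.
  x = -1: f_y(-1, y) = -6*y**2 - 2*y + 12; no integer root y with |y| ≤ 4.
  x = 0: f_y(0, y) = -6*y**2 - 6*y + 2; no integer root y with |y| ≤ 4.
  x = 1: f_y(1, y) = -6*y**2 - 10*y - 4; vanishes at y ∈ {-1}. (1, -1): f_x = 0, f = 0 — SINGULAR.
  x = 2: f_y(2, y) = -6*y**2 - 14*y - 6; no integer root y with |y| ≤ 4.
  x = 3: f_y(3, y) = -6*y**2 - 18*y - 4; no integer root y with |y| ≤ 4.
  x = 4: f_y(4, y) = -6*y**2 - 22*y + 2; no integer root y with |y| ≤ 4.
Only singular point on the grid: (1, -1).
Classify: substitute x = 1 + u, y = -1 + v and expand: f = u**3 + 2*u**2*v - u**2 - 2*u*v**2 - 2*v**3 + v**2.
No constant or linear terms (consistent with a singular point). Quadratic part: -u**2 + v**2. Cubic part: u**3 + 2*u**2*v - 2*u*v**2 - 2*v**3.
The quadratic part v**2 - u**2 = (v − u)(v + u) splits into two distinct linear factors, so there are two distinct tangent lines y − -1 = ±(x − 1) — this is a node (ordinary double point).
Classification: node.


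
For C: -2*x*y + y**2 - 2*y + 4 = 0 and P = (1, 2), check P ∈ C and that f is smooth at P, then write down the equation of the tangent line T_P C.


Tangent line at P: 4 - 4*x = 0.

Step 1: f(1, 2) = 0, so P lies on C.
Step 2: partial derivatives
  f_x(x, y) = -2*y, f_y(x, y) = -2*x + 2*y - 2.
  f_x(P) = -4, f_y(P) = 0 (gradient nonzero, so P is smooth).
Step 3: tangent line at P: -4·(x − 1) + 0·(y − 2) = 0.
Expanding: 4 - 4*x = 0.


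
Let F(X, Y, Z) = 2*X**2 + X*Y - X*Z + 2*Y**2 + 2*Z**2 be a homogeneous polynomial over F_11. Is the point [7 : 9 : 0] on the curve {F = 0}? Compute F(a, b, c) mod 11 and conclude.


F(7,9,0) ≡ 4 (mod 11); P is NOT on the curve.

Evaluate F(7, 9, 0) term-by-term (mod 11).
  2*X**2 ↦ 2·49·1·1 = 98
  X*Y ↦ 1·7·9·1 = 63
  -X*Z ↦ -1·7·1·0 = 0
  2*Y**2 ↦ 2·1·81·1 = 162
  2*Z**2 ↦ 2·1·1·0 = 0
Sum: F(7, 9, 0) = (98) + (63) + (0) + (162) + (0) = 323.
Reducing mod 11: 323 ≡ 4 (mod 11).
Since F(a, b, c) ≡ 4 ≠ 0 (mod 11), P does NOT lie on the curve.


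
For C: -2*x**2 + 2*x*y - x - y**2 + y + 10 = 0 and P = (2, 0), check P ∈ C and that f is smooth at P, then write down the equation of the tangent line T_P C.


Tangent line at P: -9*x + 5*y + 18 = 0.

Step 1: f(2, 0) = 0, so P lies on C.
Step 2: partial derivatives
  f_x(x, y) = -4*x + 2*y - 1, f_y(x, y) = 2*x - 2*y + 1.
  f_x(P) = -9, f_y(P) = 5 (gradient nonzero, so P is smooth).
Step 3: tangent line at P: -9·(x − 2) + 5·(y − 0) = 0.
Expanding: -9*x + 5*y + 18 = 0.


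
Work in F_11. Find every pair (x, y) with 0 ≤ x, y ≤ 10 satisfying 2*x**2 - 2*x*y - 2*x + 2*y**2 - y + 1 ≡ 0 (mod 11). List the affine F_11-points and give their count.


Affine F_11-points: {(0, 8), (0, 9), (1, 1), (1, 6), (3, 10), (6, 6), (8, 4), (8, 10), (9, 7), (9, 8), (10, 7), (10, 9)}; count = 12.

For each of the 121 pairs (x, y) ∈ F_11², evaluate f(x, y) mod 11. Record the zeros.
  x = 0: [0↦1, 1↦2, 2↦7, 3↦5, 4↦7, 5↦2, 6↦1, 7↦4, 8↦0, 9↦0, 10↦4]  zeros at y ∈ {8, 9}
  x = 1: [0↦1, 1↦0, 2↦3, 3↦10, 4↦10, 5↦3, 6↦0, 7↦1, 8↦6, 9↦4, 10↦6]  zeros at y ∈ {1, 6}
  x = 2: [0↦5, 1↦2, 2↦3, 3↦8, 4↦6, 5↦8, 6↦3, 7↦2, 8↦5, 9↦1, 10↦1]  zeros at y ∈ ∅
  x = 3: [0↦2, 1↦8, 2↦7, 3↦10, 4↦6, 5↦6, 6↦10, 7↦7, 8↦8, 9↦2, 10↦0]  zeros at y ∈ {10}
  x = 4: [0↦3, 1↦7, 2↦4, 3↦5, 4↦10, 5↦8, 6↦10, 7↦5, 8↦4, 9↦7, 10↦3]  zeros at y ∈ ∅
  x = 5: [0↦8, 1↦10, 2↦5, 3↦4, 4↦7, 5↦3, 6↦3, 7↦7, 8↦4, 9↦5, 10↦10]  zeros at y ∈ ∅
  x = 6: [0↦6, 1↦6, 2↦10, 3↦7, 4↦8, 5↦2, 6↦0, 7↦2, 8↦8, 9↦7, 10↦10]  zeros at y ∈ {6}
  x = 7: [0↦8, 1↦6, 2↦8, 3↦3, 4↦2, 5↦5, 6↦1, 7↦1, 8↦5, 9↦2, 10↦3]  zeros at y ∈ ∅
  x = 8: [0↦3, 1↦10, 2↦10, 3↦3, 4↦0, 5↦1, 6↦6, 7↦4, 8↦6, 9↦1, 10↦0]  zeros at y ∈ {4, 10}
  x = 9: [0↦2, 1↦7, 2↦5, 3↦7, 4↦2, 5↦1, 6↦4, 7↦0, 8↦0, 9↦4, 10↦1]  zeros at y ∈ {7, 8}
  x = 10: [0↦5, 1↦8, 2↦4, 3↦4, 4↦8, 5↦5, 6↦6, 7↦0, 8↦9, 9↦0, 10↦6]  zeros at y ∈ {7, 9}
Collecting zeros: affine points = {(0, 8), (0, 9), (1, 1), (1, 6), (3, 10), (6, 6), (8, 4), (8, 10), (9, 7), (9, 8), (10, 7), (10, 9)}.
Total count |C(F_11)_aff| = 12.


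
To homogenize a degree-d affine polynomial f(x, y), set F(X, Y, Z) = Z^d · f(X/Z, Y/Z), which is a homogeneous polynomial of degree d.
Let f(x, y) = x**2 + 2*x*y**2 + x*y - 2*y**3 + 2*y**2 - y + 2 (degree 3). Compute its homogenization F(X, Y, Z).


F(X, Y, Z) = X**2*Z + 2*X*Y**2 + X*Y*Z - 2*Y**3 + 2*Y**2*Z - Y*Z**2 + 2*Z**3

deg(f) = 3.
Substitute x = X/Z, y = Y/Z into f, then multiply by Z^3.
  monomial 1·x^2·y^0 ↦ 1·X^2·Y^0·Z^1.
  monomial 2·x^1·y^2 ↦ 2·X^1·Y^2·Z^0.
  monomial 1·x^1·y^1 ↦ 1·X^1·Y^1·Z^1.
  monomial -2·x^0·y^3 ↦ -2·X^0·Y^3·Z^0.
  monomial 2·x^0·y^2 ↦ 2·X^0·Y^2·Z^1.
  monomial -1·x^0·y^1 ↦ -1·X^0·Y^1·Z^2.
  monomial 2·x^0·y^0 ↦ 2·X^0·Y^0·Z^3.
Collecting: F(X, Y, Z) = X**2*Z + 2*X*Y**2 + X*Y*Z - 2*Y**3 + 2*Y**2*Z - Y*Z**2 + 2*Z**3.


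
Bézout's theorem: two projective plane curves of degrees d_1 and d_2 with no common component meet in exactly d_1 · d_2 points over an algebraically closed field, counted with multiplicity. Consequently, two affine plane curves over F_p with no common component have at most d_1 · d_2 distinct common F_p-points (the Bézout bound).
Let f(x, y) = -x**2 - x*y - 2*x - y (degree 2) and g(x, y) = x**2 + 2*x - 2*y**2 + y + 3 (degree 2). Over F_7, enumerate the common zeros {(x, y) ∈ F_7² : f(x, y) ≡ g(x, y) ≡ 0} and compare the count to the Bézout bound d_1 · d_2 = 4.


Common zeros: {(1, 2)}; count = 1; Bézout bound = 4.

deg(f) = 2, deg(g) = 2, so Bézout bound = 4.
Scan x ∈ F_7. For each x, list the y ∈ F_7 with f(x, y) ≡ 0 and those with g(x, y) ≡ 0 (mod 7); the common zeros in that column are the intersection.
  x = 0: f ≡ 0 at y ∈ {0}; g ≡ 0 at y ∈ {5, 6}; common: ∅.
  x = 1: f ≡ 0 at y ∈ {2}; g ≡ 0 at y ∈ {2}; common: {2}.
  x = 2: f ≡ 0 at y ∈ {2}; g ≡ 0 at y ∈ ∅; common: ∅.
  x = 3: f ≡ 0 at y ∈ {5}; g ≡ 0 at y ∈ ∅; common: ∅.
  x = 4: f ≡ 0 at y ∈ {5}; g ≡ 0 at y ∈ {2}; common: ∅.
  x = 5: f ≡ 0 at y ∈ {0}; g ≡ 0 at y ∈ {5, 6}; common: ∅.
  x = 6: f ≡ 0 at y ∈ ∅; g ≡ 0 at y ∈ ∅; common: ∅.
Collecting: common zeros = {(1, 2)}, so the count is 1.
Comparison with the Bézout bound: 1 ≤ 4 = deg(f)·deg(g), as expected for curves with no common component (the affine F_7-count falls short of the bound because intersections may lie at infinity, over extension fields, or carry multiplicity).


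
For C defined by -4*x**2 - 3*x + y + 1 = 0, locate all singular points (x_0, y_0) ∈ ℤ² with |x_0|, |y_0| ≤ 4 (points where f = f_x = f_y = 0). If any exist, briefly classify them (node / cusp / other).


No singular points in the scanned grid; C is smooth there.

Compute partial derivatives:
  f_x = -8*x - 3.
  f_y = 1.
f_y = 1 is a nonzero constant, so f_y never vanishes: no point (x, y) can satisfy f = f_x = f_y = 0. In particular no (x, y) ∈ {−4, ..., 4}² is singular; the curve is smooth.


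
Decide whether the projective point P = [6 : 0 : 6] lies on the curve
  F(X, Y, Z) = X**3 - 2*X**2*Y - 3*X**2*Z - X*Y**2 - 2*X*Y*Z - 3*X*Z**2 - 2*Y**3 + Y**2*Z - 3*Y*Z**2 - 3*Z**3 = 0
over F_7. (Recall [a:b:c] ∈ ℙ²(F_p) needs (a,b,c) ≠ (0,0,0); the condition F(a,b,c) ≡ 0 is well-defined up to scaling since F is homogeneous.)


F(6,0,6) ≡ 1 (mod 7); P is NOT on the curve.

Evaluate F(6, 0, 6) term-by-term (mod 7).
  X**3 ↦ 1·216·1·1 = 216
  -2*X**2*Y ↦ -2·36·0·1 = 0
  -3*X**2*Z ↦ -3·36·1·6 = -648
  -X*Y**2 ↦ -1·6·0·1 = 0
  -2*X*Y*Z ↦ -2·6·0·6 = 0
  -3*X*Z**2 ↦ -3·6·1·36 = -648
  -2*Y**3 ↦ -2·1·0·1 = 0
  Y**2*Z ↦ 1·1·0·6 = 0
  -3*Y*Z**2 ↦ -3·1·0·36 = 0
  -3*Z**3 ↦ -3·1·1·216 = -648
Sum: F(6, 0, 6) = (216) + (0) + (-648) + (0) + (0) + (-648) + (0) + (0) + (0) + (-648) = -1728.
Reducing mod 7: -1728 ≡ 1 (mod 7).
Since F(a, b, c) ≡ 1 ≠ 0 (mod 7), P does NOT lie on the curve.


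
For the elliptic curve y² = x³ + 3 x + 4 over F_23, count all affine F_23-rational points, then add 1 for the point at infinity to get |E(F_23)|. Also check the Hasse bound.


Affine points = {(0, 2), (0, 21), (1, 10), (1, 13), (2, 8), (2, 15), (5, 11), (5, 12), (6, 10), (6, 13), (7, 0), (9, 1), (9, 22), (13, 3), (13, 20), (16, 10), (16, 13), (17, 0), (18, 5), (18, 18), (21, 6), (21, 17), (22, 0)}; affine count = 23; |E(F_23)| = 24.

Discriminant check: Δ ∝ 4a³ + 27b² = 4·3³ + 27·4² = 4·27 + 27·16 ≡ 11 (mod 23). Nonzero ⇒ E is nonsingular.
For each x ∈ F_23, compute rhs = x³ + 3·x + 4 mod 23, then count y ∈ F_23 with y² ≡ rhs.
  x = 0: rhs = 4, matching y values: 2, 21 (2 points).
  x = 1: rhs = 8, matching y values: 10, 13 (2 points).
  x = 2: rhs = 18, matching y values: 8, 15 (2 points).
  x = 3: rhs = 17, matching y values: none (0 points).
  x = 4: rhs = 11, matching y values: none (0 points).
  x = 5: rhs = 6, matching y values: 11, 12 (2 points).
  x = 6: rhs = 8, matching y values: 10, 13 (2 points).
  x = 7: rhs = 0, matching y values: 0 (1 points).
  x = 8: rhs = 11, matching y values: none (0 points).
  x = 9: rhs = 1, matching y values: 1, 22 (2 points).
  x = 10: rhs = 22, matching y values: none (0 points).
  x = 11: rhs = 11, matching y values: none (0 points).
  x = 12: rhs = 20, matching y values: none (0 points).
  x = 13: rhs = 9, matching y values: 3, 20 (2 points).
  x = 14: rhs = 7, matching y values: none (0 points).
  x = 15: rhs = 20, matching y values: none (0 points).
  x = 16: rhs = 8, matching y values: 10, 13 (2 points).
  x = 17: rhs = 0, matching y values: 0 (1 points).
  x = 18: rhs = 2, matching y values: 5, 18 (2 points).
  x = 19: rhs = 20, matching y values: none (0 points).
  x = 20: rhs = 14, matching y values: none (0 points).
  x = 21: rhs = 13, matching y values: 6, 17 (2 points).
  x = 22: rhs = 0, matching y values: 0 (1 points).
Total affine count: 23.
Full point count |E(F_23)| = 23 + 1 = 24.
Hasse bound: |24 − (23+1)| = |0| = 0 ≤ 2√23 ≈ 9.5917 ✓.


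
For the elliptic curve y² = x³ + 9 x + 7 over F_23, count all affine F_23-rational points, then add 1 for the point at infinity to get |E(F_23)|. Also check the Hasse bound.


Affine points = {(5, 4), (5, 19), (6, 1), (6, 22), (8, 4), (8, 19), (9, 9), (9, 14), (10, 4), (10, 19), (12, 7), (12, 16), (14, 5), (14, 18), (17, 6), (17, 17), (21, 2), (21, 21)}; affine count = 18; |E(F_23)| = 19.

Discriminant check: Δ ∝ 4a³ + 27b² = 4·9³ + 27·7² = 4·729 + 27·49 ≡ 7 (mod 23). Nonzero ⇒ E is nonsingular.
For each x ∈ F_23, compute rhs = x³ + 9·x + 7 mod 23, then count y ∈ F_23 with y² ≡ rhs.
  x = 0: rhs = 7, matching y values: none (0 points).
  x = 1: rhs = 17, matching y values: none (0 points).
  x = 2: rhs = 10, matching y values: none (0 points).
  x = 3: rhs = 15, matching y values: none (0 points).
  x = 4: rhs = 15, matching y values: none (0 points).
  x = 5: rhs = 16, matching y values: 4, 19 (2 points).
  x = 6: rhs = 1, matching y values: 1, 22 (2 points).
  x = 7: rhs = 22, matching y values: none (0 points).
  x = 8: rhs = 16, matching y values: 4, 19 (2 points).
  x = 9: rhs = 12, matching y values: 9, 14 (2 points).
  x = 10: rhs = 16, matching y values: 4, 19 (2 points).
  x = 11: rhs = 11, matching y values: none (0 points).
  x = 12: rhs = 3, matching y values: 7, 16 (2 points).
  x = 13: rhs = 21, matching y values: none (0 points).
  x = 14: rhs = 2, matching y values: 5, 18 (2 points).
  x = 15: rhs = 21, matching y values: none (0 points).
  x = 16: rhs = 15, matching y values: none (0 points).
  x = 17: rhs = 13, matching y values: 6, 17 (2 points).
  x = 18: rhs = 21, matching y values: none (0 points).
  x = 19: rhs = 22, matching y values: none (0 points).
  x = 20: rhs = 22, matching y values: none (0 points).
  x = 21: rhs = 4, matching y values: 2, 21 (2 points).
  x = 22: rhs = 20, matching y values: none (0 points).
Total affine count: 18.
Full point count |E(F_23)| = 18 + 1 = 19.
Hasse bound: |19 − (23+1)| = |-5| = 5 ≤ 2√23 ≈ 9.5917 ✓.


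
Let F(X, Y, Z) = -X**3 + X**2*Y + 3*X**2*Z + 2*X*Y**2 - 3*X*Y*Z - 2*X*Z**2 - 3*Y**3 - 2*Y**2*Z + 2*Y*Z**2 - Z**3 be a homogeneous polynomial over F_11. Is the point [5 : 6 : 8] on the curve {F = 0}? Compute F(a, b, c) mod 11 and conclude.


F(5,6,8) ≡ 10 (mod 11); P is NOT on the curve.

Evaluate F(5, 6, 8) term-by-term (mod 11).
  -X**3 ↦ -1·125·1·1 = -125
  X**2*Y ↦ 1·25·6·1 = 150
  3*X**2*Z ↦ 3·25·1·8 = 600
  2*X*Y**2 ↦ 2·5·36·1 = 360
  -3*X*Y*Z ↦ -3·5·6·8 = -720
  -2*X*Z**2 ↦ -2·5·1·64 = -640
  -3*Y**3 ↦ -3·1·216·1 = -648
  -2*Y**2*Z ↦ -2·1·36·8 = -576
  2*Y*Z**2 ↦ 2·1·6·64 = 768
  -Z**3 ↦ -1·1·1·512 = -512
Sum: F(5, 6, 8) = (-125) + (150) + (600) + (360) + (-720) + (-640) + (-648) + (-576) + (768) + (-512) = -1343.
Reducing mod 11: -1343 ≡ 10 (mod 11).
Since F(a, b, c) ≡ 10 ≠ 0 (mod 11), P does NOT lie on the curve.


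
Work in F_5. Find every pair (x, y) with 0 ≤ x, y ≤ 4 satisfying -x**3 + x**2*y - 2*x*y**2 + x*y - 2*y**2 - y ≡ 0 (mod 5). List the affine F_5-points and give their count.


Affine F_5-points: {(0, 0), (0, 2), (1, 2), (4, 1)}; count = 4.

For each of the 25 pairs (x, y) ∈ F_5², evaluate f(x, y) mod 5. Record the zeros.
  x = 0: [0↦0, 1↦2, 2↦0, 3↦4, 4↦4]  zeros at y ∈ {0, 2}
  x = 1: [0↦4, 1↦1, 2↦0, 3↦1, 4↦4]  zeros at y ∈ {2}
  x = 2: [0↦2, 1↦1, 2↦3, 3↦3, 4↦1]  zeros at y ∈ ∅
  x = 3: [0↦3, 1↦1, 2↦3, 3↦4, 4↦4]  zeros at y ∈ ∅
  x = 4: [0↦1, 1↦0, 2↦4, 3↦3, 4↦2]  zeros at y ∈ {1}
Collecting zeros: affine points = {(0, 0), (0, 2), (1, 2), (4, 1)}.
Total count |C(F_5)_aff| = 4.


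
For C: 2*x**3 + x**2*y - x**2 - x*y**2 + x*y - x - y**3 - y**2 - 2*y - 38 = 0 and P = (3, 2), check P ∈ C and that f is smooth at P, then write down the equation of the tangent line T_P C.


Tangent line at P: 57*x - 18*y - 135 = 0.

Step 1: f(3, 2) = 0, so P lies on C.
Step 2: partial derivatives
  f_x(x, y) = 6*x**2 + 2*x*y - 2*x - y**2 + y - 1, f_y(x, y) = x**2 - 2*x*y + x - 3*y**2 - 2*y - 2.
  f_x(P) = 57, f_y(P) = -18 (gradient nonzero, so P is smooth).
Step 3: tangent line at P: 57·(x − 3) + -18·(y − 2) = 0.
Expanding: 57*x - 18*y - 135 = 0.


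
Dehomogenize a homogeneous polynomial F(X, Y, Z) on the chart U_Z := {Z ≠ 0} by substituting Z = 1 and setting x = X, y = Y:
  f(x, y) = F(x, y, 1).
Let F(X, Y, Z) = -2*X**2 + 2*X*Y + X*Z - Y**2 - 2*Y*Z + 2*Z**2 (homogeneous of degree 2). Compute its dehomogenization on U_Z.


f(x, y) = -2*x**2 + 2*x*y + x - y**2 - 2*y + 2

On U_Z we set Z = 1. Each monomial c·X^i·Y^j·Z^k in F becomes c·x^i·y^j·1^k = c·x^i·y^j.
Substituting Z = 1: F(X, Y, 1) = -2*x**2 + 2*x*y + x - y**2 - 2*y + 2.
Note: deg(f) ≤ deg(F) = 2; strict inequality happens when F is divisible by Z (lost terms).


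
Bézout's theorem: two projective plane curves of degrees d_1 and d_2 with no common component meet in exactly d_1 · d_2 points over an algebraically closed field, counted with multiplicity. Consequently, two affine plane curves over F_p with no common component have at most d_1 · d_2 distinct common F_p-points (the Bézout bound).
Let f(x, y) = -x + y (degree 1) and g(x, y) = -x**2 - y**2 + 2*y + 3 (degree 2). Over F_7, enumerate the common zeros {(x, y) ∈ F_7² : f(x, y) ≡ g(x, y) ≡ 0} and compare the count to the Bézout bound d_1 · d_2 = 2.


Common zeros: {(4, 4)}; count = 1; Bézout bound = 2.

deg(f) = 1, deg(g) = 2, so Bézout bound = 2.
Scan x ∈ F_7. For each x, list the y ∈ F_7 with f(x, y) ≡ 0 and those with g(x, y) ≡ 0 (mod 7); the common zeros in that column are the intersection.
  x = 0: f ≡ 0 at y ∈ {0}; g ≡ 0 at y ∈ {3, 6}; common: ∅.
  x = 1: f ≡ 0 at y ∈ {1}; g ≡ 0 at y ∈ ∅; common: ∅.
  x = 2: f ≡ 0 at y ∈ {2}; g ≡ 0 at y ∈ {1}; common: ∅.
  x = 3: f ≡ 0 at y ∈ {3}; g ≡ 0 at y ∈ {4, 5}; common: ∅.
  x = 4: f ≡ 0 at y ∈ {4}; g ≡ 0 at y ∈ {4, 5}; common: {4}.
  x = 5: f ≡ 0 at y ∈ {5}; g ≡ 0 at y ∈ {1}; common: ∅.
  x = 6: f ≡ 0 at y ∈ {6}; g ≡ 0 at y ∈ ∅; common: ∅.
Collecting: common zeros = {(4, 4)}, so the count is 1.
Comparison with the Bézout bound: 1 ≤ 2 = deg(f)·deg(g), as expected for curves with no common component (the affine F_7-count falls short of the bound because intersections may lie at infinity, over extension fields, or carry multiplicity).


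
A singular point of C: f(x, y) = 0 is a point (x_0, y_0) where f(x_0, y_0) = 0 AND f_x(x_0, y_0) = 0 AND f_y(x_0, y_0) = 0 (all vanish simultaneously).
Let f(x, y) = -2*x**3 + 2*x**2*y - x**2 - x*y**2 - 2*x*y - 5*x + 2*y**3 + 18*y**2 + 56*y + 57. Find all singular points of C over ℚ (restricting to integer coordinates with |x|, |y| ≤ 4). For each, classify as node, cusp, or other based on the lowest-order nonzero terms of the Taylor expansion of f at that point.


Singular points: {(-1, -3)}; classification: node.

Compute partial derivatives:
  f_x = -6*x**2 + 4*x*y - 2*x - y**2 - 2*y - 5.
  f_y = 2*x**2 - 2*x*y - 2*x + 6*y**2 + 36*y + 56.
Scan x_0 ∈ {−4, ..., 4}. For each x_0, f_y(x_0, y) is a polynomial in y; find its integer roots y ∈ {−4, ..., 4}, then test f_x and f at those candidates.
  x = -4: f_y(-4, y) = 6*y**2 + 44*y + 96; no integer root y with |y| ≤ 4.
  x = -3: f_y(-3, y) = 6*y**2 + 42*y + 80; no integer root y with |y| ≤ 4.
  x = -2: f_y(-2, y) = 6*y**2 + 40*y + 68; no integer root y with |y| ≤ 4.
  x = -1: f_y(-1, y) = 6*y**2 + 38*y + 60; vanishes at y ∈ {-3}. (-1, -3): f_x = 0, f = 0 — SINGULAR.
  x = 0: f_y(0, y) = 6*y**2 + 36*y + 56; no integer root y with |y| ≤ 4.
  x = 1: f_y(1, y) = 6*y**2 + 34*y + 56; no integer root y with |y| ≤ 4.
  x = 2: f_y(2, y) = 6*y**2 + 32*y + 60; no integer root y with |y| ≤ 4.
  x = 3: f_y(3, y) = 6*y**2 + 30*y + 68; no integer root y with |y| ≤ 4.
  x = 4: f_y(4, y) = 6*y**2 + 28*y + 80; no integer root y with |y| ≤ 4.
Only singular point on the grid: (-1, -3).
Classify: substitute x = -1 + u, y = -3 + v and expand: f = -2*u**3 + 2*u**2*v - u**2 - u*v**2 + 2*v**3 + v**2.
No constant or linear terms (consistent with a singular point). Quadratic part: -u**2 + v**2. Cubic part: -2*u**3 + 2*u**2*v - u*v**2 + 2*v**3.
The quadratic part v**2 - u**2 = (v − u)(v + u) splits into two distinct linear factors, so there are two distinct tangent lines y − -3 = ±(x − -1) — this is a node (ordinary double point).
Classification: node.


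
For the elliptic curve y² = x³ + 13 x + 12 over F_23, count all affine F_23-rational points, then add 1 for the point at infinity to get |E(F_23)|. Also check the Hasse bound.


Affine points = {(0, 9), (0, 14), (1, 7), (1, 16), (2, 0), (3, 3), (3, 20), (4, 6), (4, 17), (5, 8), (5, 15), (7, 3), (7, 20), (13, 3), (13, 20), (18, 11), (18, 12), (21, 1), (21, 22)}; affine count = 19; |E(F_23)| = 20.

Discriminant check: Δ ∝ 4a³ + 27b² = 4·13³ + 27·12² = 4·2197 + 27·144 ≡ 3 (mod 23). Nonzero ⇒ E is nonsingular.
For each x ∈ F_23, compute rhs = x³ + 13·x + 12 mod 23, then count y ∈ F_23 with y² ≡ rhs.
  x = 0: rhs = 12, matching y values: 9, 14 (2 points).
  x = 1: rhs = 3, matching y values: 7, 16 (2 points).
  x = 2: rhs = 0, matching y values: 0 (1 points).
  x = 3: rhs = 9, matching y values: 3, 20 (2 points).
  x = 4: rhs = 13, matching y values: 6, 17 (2 points).
  x = 5: rhs = 18, matching y values: 8, 15 (2 points).
  x = 6: rhs = 7, matching y values: none (0 points).
  x = 7: rhs = 9, matching y values: 3, 20 (2 points).
  x = 8: rhs = 7, matching y values: none (0 points).
  x = 9: rhs = 7, matching y values: none (0 points).
  x = 10: rhs = 15, matching y values: none (0 points).
  x = 11: rhs = 14, matching y values: none (0 points).
  x = 12: rhs = 10, matching y values: none (0 points).
  x = 13: rhs = 9, matching y values: 3, 20 (2 points).
  x = 14: rhs = 17, matching y values: none (0 points).
  x = 15: rhs = 17, matching y values: none (0 points).
  x = 16: rhs = 15, matching y values: none (0 points).
  x = 17: rhs = 17, matching y values: none (0 points).
  x = 18: rhs = 6, matching y values: 11, 12 (2 points).
  x = 19: rhs = 11, matching y values: none (0 points).
  x = 20: rhs = 15, matching y values: none (0 points).
  x = 21: rhs = 1, matching y values: 1, 22 (2 points).
  x = 22: rhs = 21, matching y values: none (0 points).
Total affine count: 19.
Full point count |E(F_23)| = 19 + 1 = 20.
Hasse bound: |20 − (23+1)| = |-4| = 4 ≤ 2√23 ≈ 9.5917 ✓.


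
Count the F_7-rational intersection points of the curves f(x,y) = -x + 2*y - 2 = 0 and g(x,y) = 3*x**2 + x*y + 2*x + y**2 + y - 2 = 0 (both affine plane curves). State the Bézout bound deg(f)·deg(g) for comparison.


Common zeros: {(0, 1), (3, 6)}; count = 2; Bézout bound = 2.

deg(f) = 1, deg(g) = 2, so Bézout bound = 2.
Scan x ∈ F_7. For each x, list the y ∈ F_7 with f(x, y) ≡ 0 and those with g(x, y) ≡ 0 (mod 7); the common zeros in that column are the intersection.
  x = 0: f ≡ 0 at y ∈ {1}; g ≡ 0 at y ∈ {1, 5}; common: {1}.
  x = 1: f ≡ 0 at y ∈ {5}; g ≡ 0 at y ∈ ∅; common: ∅.
  x = 2: f ≡ 0 at y ∈ {2}; g ≡ 0 at y ∈ {0, 4}; common: ∅.
  x = 3: f ≡ 0 at y ∈ {6}; g ≡ 0 at y ∈ {4, 6}; common: {6}.
  x = 4: f ≡ 0 at y ∈ {3}; g ≡ 0 at y ∈ ∅; common: ∅.
  x = 5: f ≡ 0 at y ∈ {0}; g ≡ 0 at y ∈ ∅; common: ∅.
  x = 6: f ≡ 0 at y ∈ {4}; g ≡ 0 at y ∈ {1, 6}; common: ∅.
Collecting: common zeros = {(0, 1), (3, 6)}, so the count is 2.
Comparison with the Bézout bound: 2 ≤ 2 = deg(f)·deg(g), as expected for curves with no common component (the bound is attained).


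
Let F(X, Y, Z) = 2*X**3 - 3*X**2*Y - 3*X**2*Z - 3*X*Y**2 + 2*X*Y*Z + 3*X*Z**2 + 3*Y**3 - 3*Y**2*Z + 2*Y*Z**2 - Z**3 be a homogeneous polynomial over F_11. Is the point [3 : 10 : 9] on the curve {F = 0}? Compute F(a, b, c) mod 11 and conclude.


F(3,10,9) ≡ 1 (mod 11); P is NOT on the curve.

Evaluate F(3, 10, 9) term-by-term (mod 11).
  2*X**3 ↦ 2·27·1·1 = 54
  -3*X**2*Y ↦ -3·9·10·1 = -270
  -3*X**2*Z ↦ -3·9·1·9 = -243
  -3*X*Y**2 ↦ -3·3·100·1 = -900
  2*X*Y*Z ↦ 2·3·10·9 = 540
  3*X*Z**2 ↦ 3·3·1·81 = 729
  3*Y**3 ↦ 3·1·1000·1 = 3000
  -3*Y**2*Z ↦ -3·1·100·9 = -2700
  2*Y*Z**2 ↦ 2·1·10·81 = 1620
  -Z**3 ↦ -1·1·1·729 = -729
Sum: F(3, 10, 9) = (54) + (-270) + (-243) + (-900) + (540) + (729) + (3000) + (-2700) + (1620) + (-729) = 1101.
Reducing mod 11: 1101 ≡ 1 (mod 11).
Since F(a, b, c) ≡ 1 ≠ 0 (mod 11), P does NOT lie on the curve.


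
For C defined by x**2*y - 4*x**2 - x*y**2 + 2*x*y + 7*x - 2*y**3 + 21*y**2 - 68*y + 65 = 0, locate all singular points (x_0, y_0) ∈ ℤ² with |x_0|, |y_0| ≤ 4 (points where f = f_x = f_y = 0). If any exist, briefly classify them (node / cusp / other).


Singular points: {(2, 3)}; classification: node.

Compute partial derivatives:
  f_x = 2*x*y - 8*x - y**2 + 2*y + 7.
  f_y = x**2 - 2*x*y + 2*x - 6*y**2 + 42*y - 68.
Scan x_0 ∈ {−4, ..., 4}. For each x_0, f_y(x_0, y) is a polynomial in y; find its integer roots y ∈ {−4, ..., 4}, then test f_x and f at those candidates.
  x = -4: f_y(-4, y) = -6*y**2 + 50*y - 60; no integer root y with |y| ≤ 4.
  x = -3: f_y(-3, y) = -6*y**2 + 48*y - 65; no integer root y with |y| ≤ 4.
  x = -2: f_y(-2, y) = -6*y**2 + 46*y - 68; vanishes at y ∈ {2}. (-2, 2): f_x = 15 ≠ 0.
  x = -1: f_y(-1, y) = -6*y**2 + 44*y - 69; no integer root y with |y| ≤ 4.
  x = 0: f_y(0, y) = -6*y**2 + 42*y - 68; no integer root y with |y| ≤ 4.
  x = 1: f_y(1, y) = -6*y**2 + 40*y - 65; no integer root y with |y| ≤ 4.
  x = 2: f_y(2, y) = -6*y**2 + 38*y - 60; vanishes at y ∈ {3}. (2, 3): f_x = 0, f = 0 — SINGULAR.
  x = 3: f_y(3, y) = -6*y**2 + 36*y - 53; no integer root y with |y| ≤ 4.
  x = 4: f_y(4, y) = -6*y**2 + 34*y - 44; vanishes at y ∈ {2}. (4, 2): f_x = -9 ≠ 0.
Only singular point on the grid: (2, 3).
Classify: substitute x = 2 + u, y = 3 + v and expand: f = u**2*v - u**2 - u*v**2 - 2*v**3 + v**2.
No constant or linear terms (consistent with a singular point). Quadratic part: -u**2 + v**2. Cubic part: u**2*v - u*v**2 - 2*v**3.
The quadratic part v**2 - u**2 = (v − u)(v + u) splits into two distinct linear factors, so there are two distinct tangent lines y − 3 = ±(x − 2) — this is a node (ordinary double point).
Classification: node.


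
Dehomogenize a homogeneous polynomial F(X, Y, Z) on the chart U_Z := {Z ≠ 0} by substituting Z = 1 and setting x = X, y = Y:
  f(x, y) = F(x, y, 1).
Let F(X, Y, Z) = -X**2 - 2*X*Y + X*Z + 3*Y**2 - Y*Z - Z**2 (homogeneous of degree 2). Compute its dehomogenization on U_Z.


f(x, y) = -x**2 - 2*x*y + x + 3*y**2 - y - 1

On U_Z we set Z = 1. Each monomial c·X^i·Y^j·Z^k in F becomes c·x^i·y^j·1^k = c·x^i·y^j.
Substituting Z = 1: F(X, Y, 1) = -x**2 - 2*x*y + x + 3*y**2 - y - 1.
Note: deg(f) ≤ deg(F) = 2; strict inequality happens when F is divisible by Z (lost terms).


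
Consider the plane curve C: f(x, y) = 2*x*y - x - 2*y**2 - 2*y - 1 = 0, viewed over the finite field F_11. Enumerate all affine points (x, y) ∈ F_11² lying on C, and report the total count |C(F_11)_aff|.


Affine F_11-points: {(5, 1), (5, 3), (6, 8), (7, 7), (7, 10), (8, 2), (8, 5), (9, 4), (10, 0), (10, 9)}; count = 10.

For each of the 121 pairs (x, y) ∈ F_11², evaluate f(x, y) mod 11. Record the zeros.
  x = 0: [0↦10, 1↦6, 2↦9, 3↦8, 4↦3, 5↦5, 6↦3, 7↦8, 8↦9, 9↦6, 10↦10]  zeros at y ∈ ∅
  x = 1: [0↦9, 1↦7, 2↦1, 3↦2, 4↦10, 5↦3, 6↦3, 7↦10, 8↦2, 9↦1, 10↦7]  zeros at y ∈ ∅
  x = 2: [0↦8, 1↦8, 2↦4, 3↦7, 4↦6, 5↦1, 6↦3, 7↦1, 8↦6, 9↦7, 10↦4]  zeros at y ∈ ∅
  x = 3: [0↦7, 1↦9, 2↦7, 3↦1, 4↦2, 5↦10, 6↦3, 7↦3, 8↦10, 9↦2, 10↦1]  zeros at y ∈ ∅
  x = 4: [0↦6, 1↦10, 2↦10, 3↦6, 4↦9, 5↦8, 6↦3, 7↦5, 8↦3, 9↦8, 10↦9]  zeros at y ∈ ∅
  x = 5: [0↦5, 1↦0, 2↦2, 3↦0, 4↦5, 5↦6, 6↦3, 7↦7, 8↦7, 9↦3, 10↦6]  zeros at y ∈ {1, 3}
  x = 6: [0↦4, 1↦1, 2↦5, 3↦5, 4↦1, 5↦4, 6↦3, 7↦9, 8↦0, 9↦9, 10↦3]  zeros at y ∈ {8}
  x = 7: [0↦3, 1↦2, 2↦8, 3↦10, 4↦8, 5↦2, 6↦3, 7↦0, 8↦4, 9↦4, 10↦0]  zeros at y ∈ {7, 10}
  x = 8: [0↦2, 1↦3, 2↦0, 3↦4, 4↦4, 5↦0, 6↦3, 7↦2, 8↦8, 9↦10, 10↦8]  zeros at y ∈ {2, 5}
  x = 9: [0↦1, 1↦4, 2↦3, 3↦9, 4↦0, 5↦9, 6↦3, 7↦4, 8↦1, 9↦5, 10↦5]  zeros at y ∈ {4}
  x = 10: [0↦0, 1↦5, 2↦6, 3↦3, 4↦7, 5↦7, 6↦3, 7↦6, 8↦5, 9↦0, 10↦2]  zeros at y ∈ {0, 9}
Collecting zeros: affine points = {(5, 1), (5, 3), (6, 8), (7, 7), (7, 10), (8, 2), (8, 5), (9, 4), (10, 0), (10, 9)}.
Total count |C(F_11)_aff| = 10.


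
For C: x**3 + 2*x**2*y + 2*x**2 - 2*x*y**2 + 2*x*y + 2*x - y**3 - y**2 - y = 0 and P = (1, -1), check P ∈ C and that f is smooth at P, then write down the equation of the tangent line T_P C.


Tangent line at P: x + 6*y + 5 = 0.

Step 1: f(1, -1) = 0, so P lies on C.
Step 2: partial derivatives
  f_x(x, y) = 3*x**2 + 4*x*y + 4*x - 2*y**2 + 2*y + 2, f_y(x, y) = 2*x**2 - 4*x*y + 2*x - 3*y**2 - 2*y - 1.
  f_x(P) = 1, f_y(P) = 6 (gradient nonzero, so P is smooth).
Step 3: tangent line at P: 1·(x − 1) + 6·(y − -1) = 0.
Expanding: x + 6*y + 5 = 0.


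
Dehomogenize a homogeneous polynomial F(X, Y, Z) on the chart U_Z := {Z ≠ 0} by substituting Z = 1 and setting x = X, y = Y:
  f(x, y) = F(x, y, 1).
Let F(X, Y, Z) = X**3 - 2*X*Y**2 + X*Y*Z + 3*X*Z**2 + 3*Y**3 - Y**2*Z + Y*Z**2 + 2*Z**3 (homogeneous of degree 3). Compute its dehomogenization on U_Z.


f(x, y) = x**3 - 2*x*y**2 + x*y + 3*x + 3*y**3 - y**2 + y + 2

On U_Z we set Z = 1. Each monomial c·X^i·Y^j·Z^k in F becomes c·x^i·y^j·1^k = c·x^i·y^j.
Substituting Z = 1: F(X, Y, 1) = x**3 - 2*x*y**2 + x*y + 3*x + 3*y**3 - y**2 + y + 2.
Note: deg(f) ≤ deg(F) = 3; strict inequality happens when F is divisible by Z (lost terms).


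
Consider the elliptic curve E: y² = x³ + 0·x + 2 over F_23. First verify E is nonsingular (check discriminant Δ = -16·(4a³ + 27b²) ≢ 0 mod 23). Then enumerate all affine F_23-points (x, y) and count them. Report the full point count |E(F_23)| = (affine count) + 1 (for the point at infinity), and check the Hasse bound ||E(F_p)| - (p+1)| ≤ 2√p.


Affine points = {(0, 5), (0, 18), (1, 7), (1, 16), (3, 11), (3, 12), (5, 9), (5, 14), (7, 0), (8, 10), (8, 13), (9, 8), (9, 15), (10, 6), (10, 17), (14, 3), (14, 20), (16, 2), (16, 21), (17, 4), (17, 19), (22, 1), (22, 22)}; affine count = 23; |E(F_23)| = 24.

Discriminant check: Δ ∝ 4a³ + 27b² = 4·0³ + 27·2² = 4·0 + 27·4 ≡ 16 (mod 23). Nonzero ⇒ E is nonsingular.
For each x ∈ F_23, compute rhs = x³ + 0·x + 2 mod 23, then count y ∈ F_23 with y² ≡ rhs.
  x = 0: rhs = 2, matching y values: 5, 18 (2 points).
  x = 1: rhs = 3, matching y values: 7, 16 (2 points).
  x = 2: rhs = 10, matching y values: none (0 points).
  x = 3: rhs = 6, matching y values: 11, 12 (2 points).
  x = 4: rhs = 20, matching y values: none (0 points).
  x = 5: rhs = 12, matching y values: 9, 14 (2 points).
  x = 6: rhs = 11, matching y values: none (0 points).
  x = 7: rhs = 0, matching y values: 0 (1 points).
  x = 8: rhs = 8, matching y values: 10, 13 (2 points).
  x = 9: rhs = 18, matching y values: 8, 15 (2 points).
  x = 10: rhs = 13, matching y values: 6, 17 (2 points).
  x = 11: rhs = 22, matching y values: none (0 points).
  x = 12: rhs = 5, matching y values: none (0 points).
  x = 13: rhs = 14, matching y values: none (0 points).
  x = 14: rhs = 9, matching y values: 3, 20 (2 points).
  x = 15: rhs = 19, matching y values: none (0 points).
  x = 16: rhs = 4, matching y values: 2, 21 (2 points).
  x = 17: rhs = 16, matching y values: 4, 19 (2 points).
  x = 18: rhs = 15, matching y values: none (0 points).
  x = 19: rhs = 7, matching y values: none (0 points).
  x = 20: rhs = 21, matching y values: none (0 points).
  x = 21: rhs = 17, matching y values: none (0 points).
  x = 22: rhs = 1, matching y values: 1, 22 (2 points).
Total affine count: 23.
Full point count |E(F_23)| = 23 + 1 = 24.
Hasse bound: |24 − (23+1)| = |0| = 0 ≤ 2√23 ≈ 9.5917 ✓.
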